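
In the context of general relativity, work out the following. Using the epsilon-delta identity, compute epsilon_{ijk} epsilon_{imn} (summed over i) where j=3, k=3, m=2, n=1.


Using the identity: epsilon_{ijk} epsilon_{imn} = delta_{jm} delta_{kn} - delta_{jn} delta_{km}.
delta_{32} = 0
delta_{31} = 0
delta_{31} = 0
delta_{32} = 0
Result = 0 * 0 - 0 * 0 = 0 - 0 = 0

0


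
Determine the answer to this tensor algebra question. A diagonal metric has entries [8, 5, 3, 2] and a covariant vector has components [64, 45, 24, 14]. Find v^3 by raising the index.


To raise an index with a diagonal metric: v^i = v_i / g_{ii}.
For index 3: v_3 = 24, g_{33} = 3
v^3 = 24 / 3 = 8

8


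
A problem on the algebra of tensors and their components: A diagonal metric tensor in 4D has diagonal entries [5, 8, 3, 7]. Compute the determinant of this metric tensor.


For a diagonal metric, the determinant is the product of diagonal entries.
Diagonal entries: 5, 8, 3, 7
det(g) = 5 * 8 * 3 * 7 = 840

840


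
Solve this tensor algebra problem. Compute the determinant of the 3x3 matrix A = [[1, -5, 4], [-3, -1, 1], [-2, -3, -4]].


Expanding along the first row, det(A) = a11*M_11 - a12*M_12 + a13*M_13, where M_1j is the (1,j) minor.
Minor M_11 = -1*-4 - 1*-3 = 7
Minor M_12 = -3*-4 - 1*-2 = 14
Minor M_13 = -3*-3 - -1*-2 = 7
det = 1*(7) - -5*(14) + 4*(7)
    = 7 - -70 + 28
    = 105

105


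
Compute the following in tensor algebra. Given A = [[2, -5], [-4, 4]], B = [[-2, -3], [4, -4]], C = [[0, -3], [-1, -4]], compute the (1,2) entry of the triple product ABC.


(ABC)_{12} = sum_m (AB)_{1m} C_{m2}. First compute row 1 of AB.
(AB)_{11} = 2*-2 + -5*4 = -24
(AB)_{12} = 2*-3 + -5*-4 = 14
Now contract with column 2 of C:
(AB)_{11} * C_{12} = -24 * -3 = 72
(AB)_{12} * C_{22} = 14 * -4 = -56
(ABC)_{12} = 72 + -56 = 16

16


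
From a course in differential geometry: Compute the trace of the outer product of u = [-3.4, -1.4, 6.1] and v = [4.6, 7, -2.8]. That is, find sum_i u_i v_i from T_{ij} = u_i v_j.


The outer product gives T_{ij} = u_i v_j.
The trace (contraction) is Tr(T) = sum_i T_{ii} = sum_i u_i v_i.
Diagonal entries:
T_{11} = u_1 * v_1 = -3.4 * 4.6 = -15.64
T_{22} = u_2 * v_2 = -1.4 * 7 = -9.8
T_{33} = u_3 * v_3 = 6.1 * -2.8 = -17.08
Tr(T) = -15.64 + -9.8 + -17.08 = -42.52

-42.52


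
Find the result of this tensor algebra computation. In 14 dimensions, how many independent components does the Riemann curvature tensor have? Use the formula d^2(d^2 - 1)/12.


The Riemann tensor in d dimensions has d^2(d^2 - 1)/12 independent components.
d = 14, so d^2 = 196
d^2 - 1 = 195
d^2(d^2 - 1) = 196 * 195 = 38220
Divide by 12: 38220 / 12 = 3185

3185


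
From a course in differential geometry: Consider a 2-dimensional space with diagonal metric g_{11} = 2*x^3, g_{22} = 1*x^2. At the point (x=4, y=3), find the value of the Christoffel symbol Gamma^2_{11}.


For a diagonal metric, Gamma^k_{ij} = (1/2) g^{kk} (dg_{ik}/dx_j + dg_{jk}/dx_i - dg_{ij}/dx_k).
The metric is diagonal, so g_{ab} = 0 for a != b.
At the given point: g_{11} = 128, g_{22} = 16
g^{22} = 1/16
dg_{12}/dx_1 = 0 (off-diagonal)
dg_{12}/dx_1 = 0 (off-diagonal)
dg_{11}/dx_2 = dg_{11}/dx_2 = 0
Numerator = 0 + 0 - 0 = 0
Gamma^2_{11} = 0 / (2 * 16) = 0

0


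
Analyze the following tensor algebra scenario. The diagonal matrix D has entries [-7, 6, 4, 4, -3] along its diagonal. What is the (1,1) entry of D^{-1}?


For a diagonal matrix, the inverse has entries (D^{-1})_{ii} = 1/d_{ii}.
The diagonal entries are: d_{11} = -7, d_{22} = 6, d_{33} = 4, d_{44} = 4, d_{55} = -3
We need (D^{-1})_{11} = 1/d_{11} = 1/-7 = -1/7

-1/7


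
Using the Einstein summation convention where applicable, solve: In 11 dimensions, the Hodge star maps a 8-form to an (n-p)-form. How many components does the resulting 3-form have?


The Hodge dual of a p-form on an n-dimensional manifold is an (n-p)-form.
n = 11, p = 8, so dual degree = 11 - 8 = 3
The number of components is C(n, n-p) = C(11, 3) = 165

165


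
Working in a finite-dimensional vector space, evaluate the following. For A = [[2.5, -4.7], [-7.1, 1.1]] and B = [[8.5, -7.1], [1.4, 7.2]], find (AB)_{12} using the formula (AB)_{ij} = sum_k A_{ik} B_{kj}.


(AB)_{ij} = sum_k A_{ik} B_{kj}.
For i=1, j=2:
A_{11} * B_{12} = 2.5 * -7.1 = -17.75
A_{12} * B_{22} = -4.7 * 7.2 = -33.84
Sum = -17.75 + -33.84 = -51.59

-51.59


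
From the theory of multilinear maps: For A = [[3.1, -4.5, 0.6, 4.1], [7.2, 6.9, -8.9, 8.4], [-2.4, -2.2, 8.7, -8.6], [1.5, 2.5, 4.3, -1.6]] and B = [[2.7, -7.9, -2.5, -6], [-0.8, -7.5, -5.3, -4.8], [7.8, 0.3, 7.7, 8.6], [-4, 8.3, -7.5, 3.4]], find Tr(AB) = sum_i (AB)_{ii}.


Tr(AB) = sum_i (AB)_{ii} where (AB)_{ii} = sum_k A_{ik} B_{ki}.
(AB)_{11} = 3.1*2.7 + -4.5*-0.8 + 0.6*7.8 + 4.1*-4 = 0.25
(AB)_{22} = 7.2*-7.9 + 6.9*-7.5 + -8.9*0.3 + 8.4*8.3 = -41.58
(AB)_{33} = -2.4*-2.5 + -2.2*-5.3 + 8.7*7.7 + -8.6*-7.5 = 149.15
(AB)_{44} = 1.5*-6 + 2.5*-4.8 + 4.3*8.6 + -1.6*3.4 = 10.54
Tr(AB) = 0.25 + -41.58 + 149.15 + 10.54 = 118.36

118.36


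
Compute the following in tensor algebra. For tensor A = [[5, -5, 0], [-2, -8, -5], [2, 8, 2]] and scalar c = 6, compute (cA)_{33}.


Scalar multiplication: (cA)_{ij} = c * A_{ij}.
c = 6
A_{33} = 2
(cA)_{33} = 6 * 2 = 12

12


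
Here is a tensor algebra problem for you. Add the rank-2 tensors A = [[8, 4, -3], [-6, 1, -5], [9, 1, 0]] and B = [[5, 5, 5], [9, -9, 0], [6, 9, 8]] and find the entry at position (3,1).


Tensor addition is component-wise: (A + B)_{ij} = A_{ij} + B_{ij}.
A_{31} = 9
B_{31} = 6
(A + B)_{31} = 9 + 6 = 15

15


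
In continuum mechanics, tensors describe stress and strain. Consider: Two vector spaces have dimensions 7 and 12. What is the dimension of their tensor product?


The dimension of a tensor product is the product of dimensions.
dim(V) = 7, dim(W) = 12
dim(V (x) W) = 7 * 12 = 84

84


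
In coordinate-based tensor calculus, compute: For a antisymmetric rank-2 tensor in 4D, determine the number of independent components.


A antisymmetric rank-2 tensor in d dimensions has d(d-1)/2 independent components.
d = 4
d(d-1)/2 = 4 * 3 / 2 = 12 / 2 = 6

6


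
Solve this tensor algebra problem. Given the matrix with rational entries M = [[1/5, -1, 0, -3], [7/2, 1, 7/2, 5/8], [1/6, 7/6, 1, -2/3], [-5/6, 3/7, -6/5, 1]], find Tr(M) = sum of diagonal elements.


The trace is the sum of diagonal entries.
Diagonal: M[1,1] = 1/5, M[2,2] = 1, M[3,3] = 1, M[4,4] = 1
Tr(M) = 1/5 + 1 + 1 + 1
Computing step by step:
After adding M[1,1]: 1/5
After adding M[2,2]: 6/5
After adding M[3,3]: 11/5
After adding M[4,4]: 16/5
Tr(M) = 16/5

16/5


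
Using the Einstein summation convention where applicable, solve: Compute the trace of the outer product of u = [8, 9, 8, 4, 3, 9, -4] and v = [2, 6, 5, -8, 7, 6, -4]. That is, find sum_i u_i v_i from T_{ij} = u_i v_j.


The outer product gives T_{ij} = u_i v_j.
The trace (contraction) is Tr(T) = sum_i T_{ii} = sum_i u_i v_i.
Diagonal entries:
T_{11} = u_1 * v_1 = 8 * 2 = 16
T_{22} = u_2 * v_2 = 9 * 6 = 54
T_{33} = u_3 * v_3 = 8 * 5 = 40
T_{44} = u_4 * v_4 = 4 * -8 = -32
T_{55} = u_5 * v_5 = 3 * 7 = 21
T_{66} = u_6 * v_6 = 9 * 6 = 54
T_{77} = u_7 * v_7 = -4 * -4 = 16
Tr(T) = 16 + 54 + 40 + -32 + 21 + 54 + 16 = 169

169


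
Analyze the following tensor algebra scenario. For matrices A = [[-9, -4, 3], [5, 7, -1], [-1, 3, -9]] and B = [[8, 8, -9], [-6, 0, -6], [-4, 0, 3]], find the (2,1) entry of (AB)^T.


(AB)^T_{ij} = (AB)_{ji} = sum_k A_{jk} B_{ki}.
For i=2, j=1 we need (AB)_{12}:
A_{11} * B_{12} = -9 * 8 = -72
A_{12} * B_{22} = -4 * 0 = 0
A_{13} * B_{32} = 3 * 0 = 0
Sum = -72 + 0 + 0 = -72

-72


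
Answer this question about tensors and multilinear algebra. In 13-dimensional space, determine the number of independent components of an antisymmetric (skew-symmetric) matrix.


An antisymmetric rank-2 tensor satisfies A_{ij} = -A_{ji}, so diagonal entries are zero.
The independent components are the upper-triangular entries: C(n, 2) = n(n-1)/2.
n = 13
C(13, 2) = 13 * 12 / 2 = 156 / 2 = 78

78


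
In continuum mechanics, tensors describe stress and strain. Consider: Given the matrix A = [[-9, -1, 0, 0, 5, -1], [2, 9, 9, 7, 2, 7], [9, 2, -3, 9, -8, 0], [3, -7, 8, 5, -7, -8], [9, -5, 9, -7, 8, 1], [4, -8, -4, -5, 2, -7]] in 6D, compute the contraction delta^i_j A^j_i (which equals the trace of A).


The contraction (trace) of a rank-2 tensor is the sum of its diagonal elements.
Diagonal entries: A[1,1] = -9, A[2,2] = 9, A[3,3] = -3, A[4,4] = 5, A[5,5] = 8, A[6,6] = -7
Tr(A) = -9 + 9 + -3 + 5 + 8 + -7 = 3

3


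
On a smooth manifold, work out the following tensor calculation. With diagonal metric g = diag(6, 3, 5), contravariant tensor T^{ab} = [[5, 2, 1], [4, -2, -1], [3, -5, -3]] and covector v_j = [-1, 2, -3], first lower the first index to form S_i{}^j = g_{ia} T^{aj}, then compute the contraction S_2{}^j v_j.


Step 1: lower the first index. For a diagonal metric, g_{ia} T^{aj} = g_{ii} T^{ij} (no sum on i).
g_{22} = 3
S_2{}^1 = 3 * T^{21} = 3 * 4 = 12
S_2{}^2 = 3 * T^{22} = 3 * -2 = -6
S_2{}^3 = 3 * T^{23} = 3 * -1 = -3
Step 2: contract S_2{}^j with v_j.
S_2{}^1 * v_1 = 12 * -1 = -12
S_2{}^2 * v_2 = -6 * 2 = -12
S_2{}^3 * v_3 = -3 * -3 = 9
Result = -12 + -12 + 9 = -15

-15


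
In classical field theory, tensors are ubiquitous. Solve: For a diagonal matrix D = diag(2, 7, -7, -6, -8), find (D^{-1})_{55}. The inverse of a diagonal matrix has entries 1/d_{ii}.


For a diagonal matrix, the inverse has entries (D^{-1})_{ii} = 1/d_{ii}.
The diagonal entries are: d_{11} = 2, d_{22} = 7, d_{33} = -7, d_{44} = -6, d_{55} = -8
We need (D^{-1})_{55} = 1/d_{55} = 1/-8 = -1/8

-1/8


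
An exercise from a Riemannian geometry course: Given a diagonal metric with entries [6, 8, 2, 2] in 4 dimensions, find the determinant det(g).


For a diagonal metric, the determinant is the product of diagonal entries.
Diagonal entries: 6, 8, 2, 2
det(g) = 6 * 8 * 2 * 2 = 192

192


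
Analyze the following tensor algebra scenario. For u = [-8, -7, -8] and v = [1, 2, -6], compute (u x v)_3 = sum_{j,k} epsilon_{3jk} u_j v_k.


(u x v)_3 = sum_{j,k} epsilon_{3jk} u_j v_k. Only permutations of (1,2,3) contribute; the two non-zero terms are:
eps_{312} u_1 v_2 = 1 * -8 * 2 = -16
eps_{321} u_2 v_1 = -1 * -7 * 1 = 7
(u x v)_3 = -9

-9


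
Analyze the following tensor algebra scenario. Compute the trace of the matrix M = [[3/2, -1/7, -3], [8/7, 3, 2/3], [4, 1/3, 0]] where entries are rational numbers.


The trace is the sum of diagonal entries.
Diagonal: M[1,1] = 3/2, M[2,2] = 3, M[3,3] = 0
Tr(M) = 3/2 + 3 + 0
Computing step by step:
After adding M[1,1]: 3/2
After adding M[2,2]: 9/2
After adding M[3,3]: 9/2
Tr(M) = 9/2

9/2


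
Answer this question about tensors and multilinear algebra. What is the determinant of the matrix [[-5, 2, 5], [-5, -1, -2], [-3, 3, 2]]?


Expanding along the first row, det(A) = a11*M_11 - a12*M_12 + a13*M_13, where M_1j is the (1,j) minor.
Minor M_11 = -1*2 - -2*3 = 4
Minor M_12 = -5*2 - -2*-3 = -16
Minor M_13 = -5*3 - -1*-3 = -18
det = -5*(4) - 2*(-16) + 5*(-18)
    = -20 - -32 + -90
    = -78

-78


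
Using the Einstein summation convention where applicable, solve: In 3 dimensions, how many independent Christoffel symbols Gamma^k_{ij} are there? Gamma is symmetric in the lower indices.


Christoffel symbols Gamma^k_{ij} are symmetric in i,j, so there are d * d(d+1)/2 independent symbols.
d = 3
d(d+1)/2 = 3 * 4 / 2 = 6
Total = 3 * 6 = 18

18


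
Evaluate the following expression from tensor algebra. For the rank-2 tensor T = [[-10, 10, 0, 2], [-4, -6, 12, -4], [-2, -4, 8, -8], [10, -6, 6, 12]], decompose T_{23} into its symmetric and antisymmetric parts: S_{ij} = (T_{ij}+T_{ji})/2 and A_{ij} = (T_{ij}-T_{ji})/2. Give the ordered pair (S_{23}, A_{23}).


T_{23} = 12
T_{32} = -4
S_{23} = (12 + -4)/2 = 8/2 = 4
A_{23} = (12 - -4)/2 = 16/2 = 8
Check: S + A = 4 + 8 = 12 = T_{23}.

(4, 8)


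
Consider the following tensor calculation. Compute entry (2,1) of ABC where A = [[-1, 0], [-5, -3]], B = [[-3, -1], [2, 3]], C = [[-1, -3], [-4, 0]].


(ABC)_{21} = sum_m (AB)_{2m} C_{m1}. First compute row 2 of AB.
(AB)_{21} = -5*-3 + -3*2 = 9
(AB)_{22} = -5*-1 + -3*3 = -4
Now contract with column 1 of C:
(AB)_{21} * C_{11} = 9 * -1 = -9
(AB)_{22} * C_{21} = -4 * -4 = 16
(ABC)_{21} = -9 + 16 = 7

7


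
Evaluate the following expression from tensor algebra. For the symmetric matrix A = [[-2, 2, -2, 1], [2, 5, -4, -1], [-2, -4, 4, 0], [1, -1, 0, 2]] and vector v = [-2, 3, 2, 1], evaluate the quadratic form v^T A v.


First compute Av:
(Av)_1 = -2*-2 + 2*3 + -2*2 + 1*1 = 7
(Av)_2 = 2*-2 + 5*3 + -4*2 + -1*1 = 2
(Av)_3 = -2*-2 + -4*3 + 4*2 + 0*1 = 0
(Av)_4 = 1*-2 + -1*3 + 0*2 + 2*1 = -3
Av = [7, 2, 0, -3]
Then v^T (Av) = -2*7 + 3*2 + 2*0 + 1*-3
= -14 + 6 + 0 + -3 = -11

-11


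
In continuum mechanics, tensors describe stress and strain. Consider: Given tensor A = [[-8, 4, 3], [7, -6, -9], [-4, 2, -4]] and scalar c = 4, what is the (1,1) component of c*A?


Scalar multiplication: (cA)_{ij} = c * A_{ij}.
c = 4
A_{11} = -8
(cA)_{11} = 4 * -8 = -32

-32


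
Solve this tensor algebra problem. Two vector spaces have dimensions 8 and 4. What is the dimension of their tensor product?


The dimension of a tensor product is the product of dimensions.
dim(V) = 8, dim(W) = 4
dim(V (x) W) = 8 * 4 = 32

32


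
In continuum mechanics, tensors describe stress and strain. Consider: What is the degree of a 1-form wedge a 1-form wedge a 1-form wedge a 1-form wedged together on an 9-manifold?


The degree of a wedge product is the sum of the degrees of the individual forms.
Degrees: 1, 1, 1, 1
Total degree = 1 + 1 + 1 + 1 = 4

4


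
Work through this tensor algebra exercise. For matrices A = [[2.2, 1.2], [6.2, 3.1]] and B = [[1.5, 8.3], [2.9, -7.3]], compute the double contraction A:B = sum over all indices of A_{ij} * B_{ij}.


A:B = sum over all i,j of A_{ij} * B_{ij}.
Row 1: 2.2*1.5=3.3, 1.2*8.3=9.96 => row sum = 13.26
Row 2: 6.2*2.9=17.98, 3.1*-7.3=-22.63 => row sum = -4.65
Total = 13.26 + -4.65 = 8.61

8.61


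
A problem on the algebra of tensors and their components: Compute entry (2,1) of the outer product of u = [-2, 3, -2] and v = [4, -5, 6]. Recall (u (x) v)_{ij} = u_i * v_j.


The outer product entry T_{ij} = u_i * v_j.
We need i=2, j=1.
u_2 = 3, v_1 = 4
T_{2,1} = 3 * 4 = 12

12


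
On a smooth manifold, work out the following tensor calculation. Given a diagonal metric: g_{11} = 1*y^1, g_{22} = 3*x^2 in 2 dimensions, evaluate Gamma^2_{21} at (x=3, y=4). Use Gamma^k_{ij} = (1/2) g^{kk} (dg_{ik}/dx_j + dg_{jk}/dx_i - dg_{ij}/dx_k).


For a diagonal metric, Gamma^k_{ij} = (1/2) g^{kk} (dg_{ik}/dx_j + dg_{jk}/dx_i - dg_{ij}/dx_k).
The metric is diagonal, so g_{ab} = 0 for a != b.
At the given point: g_{11} = 4, g_{22} = 27
g^{22} = 1/27
dg_{22}/dx_1 = dg_{22}/dx_1 = 18
dg_{12}/dx_2 = 0 (off-diagonal)
dg_{21}/dx_2 = 0 (off-diagonal)
Numerator = 18 + 0 - 0 = 18
Gamma^2_{21} = 18 / (2 * 27) = 1/3

1/3


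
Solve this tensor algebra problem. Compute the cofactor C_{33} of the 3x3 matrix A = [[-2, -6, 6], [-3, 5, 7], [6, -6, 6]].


To find cofactor C_{33}, delete row 3 and column 3.
The resulting 2x2 submatrix is: [[-2, -6], [-3, 5]]
Minor M_{33} = -2*5 - -6*-3
  = -10 - 18 = -28
Sign = (-1)^(3+3) = (-1)^6 = 1
Cofactor C_{33} = 1 * -28 = -28

-28


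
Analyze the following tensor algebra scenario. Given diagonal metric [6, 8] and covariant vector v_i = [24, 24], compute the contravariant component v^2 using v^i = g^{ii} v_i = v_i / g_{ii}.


To raise an index with a diagonal metric: v^i = v_i / g_{ii}.
For index 2: v_2 = 24, g_{22} = 8
v^2 = 24 / 8 = 3

3


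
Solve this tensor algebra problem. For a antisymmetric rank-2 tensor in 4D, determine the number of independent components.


A antisymmetric rank-2 tensor in d dimensions has d(d-1)/2 independent components.
d = 4
d(d-1)/2 = 4 * 3 / 2 = 12 / 2 = 6

6


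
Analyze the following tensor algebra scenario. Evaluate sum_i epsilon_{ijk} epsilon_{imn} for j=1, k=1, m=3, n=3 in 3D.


Using the identity: epsilon_{ijk} epsilon_{imn} = delta_{jm} delta_{kn} - delta_{jn} delta_{km}.
delta_{13} = 0
delta_{13} = 0
delta_{13} = 0
delta_{13} = 0
Result = 0 * 0 - 0 * 0 = 0 - 0 = 0

0


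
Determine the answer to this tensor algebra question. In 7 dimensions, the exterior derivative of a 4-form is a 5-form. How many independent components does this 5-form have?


The exterior derivative of a p-form is a (p+1)-form.
Its number of independent components is C(n, p+1).
n = 7, p+1 = 5
C(7, 5) = 21

21


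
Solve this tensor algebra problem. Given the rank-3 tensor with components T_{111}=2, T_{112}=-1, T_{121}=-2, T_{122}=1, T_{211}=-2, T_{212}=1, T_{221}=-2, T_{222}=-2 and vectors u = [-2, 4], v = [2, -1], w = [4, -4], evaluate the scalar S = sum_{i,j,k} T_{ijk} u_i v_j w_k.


S = sum over i,j,k of T_{ijk} u_i v_j w_k. Expanding all 8 terms:
T_{111}*u_1*v_1*w_1 = 2*-2*2*4 = -32  (running total: -32)
T_{112}*u_1*v_1*w_2 = -1*-2*2*-4 = -16  (running total: -48)
T_{121}*u_1*v_2*w_1 = -2*-2*-1*4 = -16  (running total: -64)
T_{122}*u_1*v_2*w_2 = 1*-2*-1*-4 = -8  (running total: -72)
T_{211}*u_2*v_1*w_1 = -2*4*2*4 = -64  (running total: -136)
T_{212}*u_2*v_1*w_2 = 1*4*2*-4 = -32  (running total: -168)
T_{221}*u_2*v_2*w_1 = -2*4*-1*4 = 32  (running total: -136)
T_{222}*u_2*v_2*w_2 = -2*4*-1*-4 = -32  (running total: -168)
S = -168

-168


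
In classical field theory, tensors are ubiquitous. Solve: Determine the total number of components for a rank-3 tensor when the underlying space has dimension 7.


The number of components of a rank-r tensor in d dimensions is d^r.
Here d = 7 and r = 3.
7^3 = 343

343


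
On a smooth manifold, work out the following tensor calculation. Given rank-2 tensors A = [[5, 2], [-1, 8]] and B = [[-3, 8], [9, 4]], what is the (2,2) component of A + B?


Tensor addition is component-wise: (A + B)_{ij} = A_{ij} + B_{ij}.
A_{22} = 8
B_{22} = 4
(A + B)_{22} = 8 + 4 = 12

12


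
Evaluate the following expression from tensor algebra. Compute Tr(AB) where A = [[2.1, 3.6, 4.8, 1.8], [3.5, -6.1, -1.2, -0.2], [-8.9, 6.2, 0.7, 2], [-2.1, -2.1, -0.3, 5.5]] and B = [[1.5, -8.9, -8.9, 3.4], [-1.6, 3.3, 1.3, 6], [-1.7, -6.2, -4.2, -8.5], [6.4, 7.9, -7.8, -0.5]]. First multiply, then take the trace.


Tr(AB) = sum_i (AB)_{ii} where (AB)_{ii} = sum_k A_{ik} B_{ki}.
(AB)_{11} = 2.1*1.5 + 3.6*-1.6 + 4.8*-1.7 + 1.8*6.4 = 0.75
(AB)_{22} = 3.5*-8.9 + -6.1*3.3 + -1.2*-6.2 + -0.2*7.9 = -45.42
(AB)_{33} = -8.9*-8.9 + 6.2*1.3 + 0.7*-4.2 + 2*-7.8 = 68.73
(AB)_{44} = -2.1*3.4 + -2.1*6 + -0.3*-8.5 + 5.5*-0.5 = -19.94
Tr(AB) = 0.75 + -45.42 + 68.73 + -19.94 = 4.12

4.12


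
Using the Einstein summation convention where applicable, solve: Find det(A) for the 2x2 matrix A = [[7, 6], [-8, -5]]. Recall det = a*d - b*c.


For a 2x2 matrix [[a, b], [c, d]], det = a*d - b*c.
a = 7, b = 6, c = -8, d = -5
a*d = 7 * -5 = -35
b*c = 6 * -8 = -48
det = -35 - -48 = 13

13


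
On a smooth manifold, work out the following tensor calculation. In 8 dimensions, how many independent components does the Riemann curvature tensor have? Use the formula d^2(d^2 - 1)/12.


The Riemann tensor in d dimensions has d^2(d^2 - 1)/12 independent components.
d = 8, so d^2 = 64
d^2 - 1 = 63
d^2(d^2 - 1) = 64 * 63 = 4032
Divide by 12: 4032 / 12 = 336

336


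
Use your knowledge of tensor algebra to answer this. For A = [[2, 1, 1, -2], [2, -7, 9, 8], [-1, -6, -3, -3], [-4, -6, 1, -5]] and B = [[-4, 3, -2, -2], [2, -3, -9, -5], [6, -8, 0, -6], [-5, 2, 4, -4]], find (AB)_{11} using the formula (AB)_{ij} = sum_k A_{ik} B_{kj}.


(AB)_{ij} = sum_k A_{ik} B_{kj}.
For i=1, j=1:
A_{11} * B_{11} = 2 * -4 = -8
A_{12} * B_{21} = 1 * 2 = 2
A_{13} * B_{31} = 1 * 6 = 6
A_{14} * B_{41} = -2 * -5 = 10
Sum = -8 + 2 + 6 + 10 = 10

10


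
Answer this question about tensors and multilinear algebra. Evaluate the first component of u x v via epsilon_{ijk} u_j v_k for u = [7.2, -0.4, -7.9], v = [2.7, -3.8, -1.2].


(u x v)_1 = sum_{j,k} epsilon_{1jk} u_j v_k. Only permutations of (1,2,3) contribute; the two non-zero terms are:
eps_{123} u_2 v_3 = 1 * -0.4 * -1.2 = 0.48
eps_{132} u_3 v_2 = -1 * -7.9 * -3.8 = -30.02
(u x v)_1 = -29.54

-29.54


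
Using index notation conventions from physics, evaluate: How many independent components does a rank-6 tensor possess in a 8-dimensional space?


The number of components of a rank-r tensor in d dimensions is d^r.
Here d = 8 and r = 6.
8^6 = 262144

262144


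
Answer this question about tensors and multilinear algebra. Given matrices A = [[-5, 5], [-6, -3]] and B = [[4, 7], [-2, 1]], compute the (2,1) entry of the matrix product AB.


(AB)_{ij} = sum_k A_{ik} B_{kj}.
For i=2, j=1:
A_{21} * B_{11} = -6 * 4 = -24
A_{22} * B_{21} = -3 * -2 = 6
Sum = -24 + 6 = -18

-18


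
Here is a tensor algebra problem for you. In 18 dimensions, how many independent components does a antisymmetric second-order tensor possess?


A antisymmetric rank-2 tensor in d dimensions has d(d-1)/2 independent components.
d = 18
d(d-1)/2 = 18 * 17 / 2 = 306 / 2 = 153

153


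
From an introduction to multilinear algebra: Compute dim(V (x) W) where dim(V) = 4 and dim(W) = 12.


The dimension of a tensor product is the product of dimensions.
dim(V) = 4, dim(W) = 12
dim(V (x) W) = 4 * 12 = 48

48


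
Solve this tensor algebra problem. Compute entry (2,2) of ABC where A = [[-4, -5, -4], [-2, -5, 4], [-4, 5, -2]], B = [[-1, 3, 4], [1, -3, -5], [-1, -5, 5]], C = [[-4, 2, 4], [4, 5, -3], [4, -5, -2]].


(ABC)_{22} = sum_m (AB)_{2m} C_{m2}. First compute row 2 of AB.
(AB)_{21} = -2*-1 + -5*1 + 4*-1 = -7
(AB)_{22} = -2*3 + -5*-3 + 4*-5 = -11
(AB)_{23} = -2*4 + -5*-5 + 4*5 = 37
Now contract with column 2 of C:
(AB)_{21} * C_{12} = -7 * 2 = -14
(AB)_{22} * C_{22} = -11 * 5 = -55
(AB)_{23} * C_{32} = 37 * -5 = -185
(ABC)_{22} = -14 + -55 + -185 = -254

-254


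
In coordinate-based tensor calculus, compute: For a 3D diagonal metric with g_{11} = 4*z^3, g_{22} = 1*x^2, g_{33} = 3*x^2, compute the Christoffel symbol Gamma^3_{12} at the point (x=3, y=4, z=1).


For a diagonal metric, Gamma^k_{ij} = (1/2) g^{kk} (dg_{ik}/dx_j + dg_{jk}/dx_i - dg_{ij}/dx_k).
The metric is diagonal, so g_{ab} = 0 for a != b.
At the given point: g_{11} = 4, g_{22} = 9, g_{33} = 27
g^{33} = 1/27
dg_{13}/dx_2 = 0 (off-diagonal)
dg_{23}/dx_1 = 0 (off-diagonal)
dg_{12}/dx_3 = 0 (off-diagonal)
Numerator = 0 + 0 - 0 = 0
Gamma^3_{12} = 0 / (2 * 27) = 0

0


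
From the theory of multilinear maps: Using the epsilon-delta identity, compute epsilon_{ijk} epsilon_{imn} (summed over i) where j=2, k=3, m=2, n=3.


Using the identity: epsilon_{ijk} epsilon_{imn} = delta_{jm} delta_{kn} - delta_{jn} delta_{km}.
delta_{22} = 1
delta_{33} = 1
delta_{23} = 0
delta_{32} = 0
Result = 1 * 1 - 0 * 0 = 1 - 0 = 1

1


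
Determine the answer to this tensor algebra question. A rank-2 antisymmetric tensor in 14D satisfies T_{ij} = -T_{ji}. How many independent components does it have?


An antisymmetric rank-2 tensor satisfies A_{ij} = -A_{ji}, so diagonal entries are zero.
The independent components are the upper-triangular entries: C(n, 2) = n(n-1)/2.
n = 14
C(14, 2) = 14 * 13 / 2 = 182 / 2 = 91

91


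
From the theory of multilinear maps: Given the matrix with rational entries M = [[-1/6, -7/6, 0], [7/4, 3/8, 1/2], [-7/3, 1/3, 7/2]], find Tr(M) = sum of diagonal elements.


The trace is the sum of diagonal entries.
Diagonal: M[1,1] = -1/6, M[2,2] = 3/8, M[3,3] = 7/2
Tr(M) = -1/6 + 3/8 + 7/2
Computing step by step:
After adding M[1,1]: -1/6
After adding M[2,2]: 5/24
After adding M[3,3]: 89/24
Tr(M) = 89/24

89/24


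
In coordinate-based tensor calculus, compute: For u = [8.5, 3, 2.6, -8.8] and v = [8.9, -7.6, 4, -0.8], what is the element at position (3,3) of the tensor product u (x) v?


The outer product entry T_{ij} = u_i * v_j.
We need i=3, j=3.
u_3 = 2.6, v_3 = 4
T_{3,3} = 2.6 * 4 = 10.4

10.4


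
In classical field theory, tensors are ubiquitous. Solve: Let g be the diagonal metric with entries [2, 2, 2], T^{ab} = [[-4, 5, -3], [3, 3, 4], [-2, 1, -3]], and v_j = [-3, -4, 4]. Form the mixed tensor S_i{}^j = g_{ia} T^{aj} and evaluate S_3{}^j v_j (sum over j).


Step 1: lower the first index. For a diagonal metric, g_{ia} T^{aj} = g_{ii} T^{ij} (no sum on i).
g_{33} = 2
S_3{}^1 = 2 * T^{31} = 2 * -2 = -4
S_3{}^2 = 2 * T^{32} = 2 * 1 = 2
S_3{}^3 = 2 * T^{33} = 2 * -3 = -6
Step 2: contract S_3{}^j with v_j.
S_3{}^1 * v_1 = -4 * -3 = 12
S_3{}^2 * v_2 = 2 * -4 = -8
S_3{}^3 * v_3 = -6 * 4 = -24
Result = 12 + -8 + -24 = -20

-20


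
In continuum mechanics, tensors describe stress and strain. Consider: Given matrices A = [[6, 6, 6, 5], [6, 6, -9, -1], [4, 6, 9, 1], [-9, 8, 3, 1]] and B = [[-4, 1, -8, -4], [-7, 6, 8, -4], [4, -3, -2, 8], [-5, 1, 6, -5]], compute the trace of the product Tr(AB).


Tr(AB) = sum_i (AB)_{ii} where (AB)_{ii} = sum_k A_{ik} B_{ki}.
(AB)_{11} = 6*-4 + 6*-7 + 6*4 + 5*-5 = -67
(AB)_{22} = 6*1 + 6*6 + -9*-3 + -1*1 = 68
(AB)_{33} = 4*-8 + 6*8 + 9*-2 + 1*6 = 4
(AB)_{44} = -9*-4 + 8*-4 + 3*8 + 1*-5 = 23
Tr(AB) = -67 + 68 + 4 + 23 = 28

28


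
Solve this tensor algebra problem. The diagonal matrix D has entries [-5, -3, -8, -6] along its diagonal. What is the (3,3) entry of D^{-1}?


For a diagonal matrix, the inverse has entries (D^{-1})_{ii} = 1/d_{ii}.
The diagonal entries are: d_{11} = -5, d_{22} = -3, d_{33} = -8, d_{44} = -6
We need (D^{-1})_{33} = 1/d_{33} = 1/-8 = -1/8

-1/8


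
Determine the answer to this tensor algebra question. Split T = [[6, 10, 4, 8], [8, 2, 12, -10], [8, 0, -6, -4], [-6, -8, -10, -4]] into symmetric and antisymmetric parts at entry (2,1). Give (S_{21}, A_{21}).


T_{21} = 8
T_{12} = 10
S_{21} = (8 + 10)/2 = 18/2 = 9
A_{21} = (8 - 10)/2 = -2/2 = -1
Check: S + A = 9 + -1 = 8 = T_{21}.

(9, -1)


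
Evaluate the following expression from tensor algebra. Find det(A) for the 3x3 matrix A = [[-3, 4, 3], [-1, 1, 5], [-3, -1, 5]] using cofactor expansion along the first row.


Expanding along the first row, det(A) = a11*M_11 - a12*M_12 + a13*M_13, where M_1j is the (1,j) minor.
Minor M_11 = 1*5 - 5*-1 = 10
Minor M_12 = -1*5 - 5*-3 = 10
Minor M_13 = -1*-1 - 1*-3 = 4
det = -3*(10) - 4*(10) + 3*(4)
    = -30 - 40 + 12
    = -58

-58


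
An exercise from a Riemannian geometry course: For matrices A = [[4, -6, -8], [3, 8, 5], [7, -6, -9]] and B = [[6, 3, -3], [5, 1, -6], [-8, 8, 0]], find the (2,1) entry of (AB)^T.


(AB)^T_{ij} = (AB)_{ji} = sum_k A_{jk} B_{ki}.
For i=2, j=1 we need (AB)_{12}:
A_{11} * B_{12} = 4 * 3 = 12
A_{12} * B_{22} = -6 * 1 = -6
A_{13} * B_{32} = -8 * 8 = -64
Sum = 12 + -6 + -64 = -58

-58


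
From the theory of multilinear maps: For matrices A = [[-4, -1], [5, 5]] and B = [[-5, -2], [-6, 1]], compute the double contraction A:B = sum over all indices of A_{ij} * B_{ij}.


A:B = sum over all i,j of A_{ij} * B_{ij}.
Row 1: -4*-5=20, -1*-2=2 => row sum = 22
Row 2: 5*-6=-30, 5*1=5 => row sum = -25
Total = 22 + -25 = -3

-3


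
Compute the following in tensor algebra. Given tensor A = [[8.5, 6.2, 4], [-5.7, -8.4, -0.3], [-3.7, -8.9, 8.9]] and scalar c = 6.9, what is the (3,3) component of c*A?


Scalar multiplication: (cA)_{ij} = c * A_{ij}.
c = 6.9
A_{33} = 8.9
(cA)_{33} = 6.9 * 8.9 = 61.41

61.41


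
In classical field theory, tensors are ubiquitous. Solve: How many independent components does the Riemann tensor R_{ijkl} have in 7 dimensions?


The Riemann tensor in d dimensions has d^2(d^2 - 1)/12 independent components.
d = 7, so d^2 = 49
d^2 - 1 = 48
d^2(d^2 - 1) = 49 * 48 = 2352
Divide by 12: 2352 / 12 = 196

196


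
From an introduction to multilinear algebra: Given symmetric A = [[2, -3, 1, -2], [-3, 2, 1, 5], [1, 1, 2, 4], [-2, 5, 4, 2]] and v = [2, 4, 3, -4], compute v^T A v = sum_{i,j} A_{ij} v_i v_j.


First compute Av:
(Av)_1 = 2*2 + -3*4 + 1*3 + -2*-4 = 3
(Av)_2 = -3*2 + 2*4 + 1*3 + 5*-4 = -15
(Av)_3 = 1*2 + 1*4 + 2*3 + 4*-4 = -4
(Av)_4 = -2*2 + 5*4 + 4*3 + 2*-4 = 20
Av = [3, -15, -4, 20]
Then v^T (Av) = 2*3 + 4*-15 + 3*-4 + -4*20
= 6 + -60 + -12 + -80 = -146

-146


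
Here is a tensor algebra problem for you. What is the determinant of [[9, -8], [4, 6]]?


For a 2x2 matrix [[a, b], [c, d]], det = a*d - b*c.
a = 9, b = -8, c = 4, d = 6
a*d = 9 * 6 = 54
b*c = -8 * 4 = -32
det = 54 - -32 = 86

86


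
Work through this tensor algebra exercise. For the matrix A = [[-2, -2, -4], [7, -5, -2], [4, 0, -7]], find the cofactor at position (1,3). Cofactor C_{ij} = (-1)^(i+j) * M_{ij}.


To find cofactor C_{13}, delete row 1 and column 3.
The resulting 2x2 submatrix is: [[7, -5], [4, 0]]
Minor M_{13} = 7*0 - -5*4
  = 0 - -20 = 20
Sign = (-1)^(1+3) = (-1)^4 = 1
Cofactor C_{13} = 1 * 20 = 20

20


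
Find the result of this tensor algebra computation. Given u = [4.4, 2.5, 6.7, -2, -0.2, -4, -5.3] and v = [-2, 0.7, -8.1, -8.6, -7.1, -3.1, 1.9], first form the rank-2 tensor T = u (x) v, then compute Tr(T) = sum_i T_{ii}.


The outer product gives T_{ij} = u_i v_j.
The trace (contraction) is Tr(T) = sum_i T_{ii} = sum_i u_i v_i.
Diagonal entries:
T_{11} = u_1 * v_1 = 4.4 * -2 = -8.8
T_{22} = u_2 * v_2 = 2.5 * 0.7 = 1.75
T_{33} = u_3 * v_3 = 6.7 * -8.1 = -54.27
T_{44} = u_4 * v_4 = -2 * -8.6 = 17.2
T_{55} = u_5 * v_5 = -0.2 * -7.1 = 1.42
T_{66} = u_6 * v_6 = -4 * -3.1 = 12.4
T_{77} = u_7 * v_7 = -5.3 * 1.9 = -10.07
Tr(T) = -8.8 + 1.75 + -54.27 + 17.2 + 1.42 + 12.4 + -10.07 = -40.37

-40.37


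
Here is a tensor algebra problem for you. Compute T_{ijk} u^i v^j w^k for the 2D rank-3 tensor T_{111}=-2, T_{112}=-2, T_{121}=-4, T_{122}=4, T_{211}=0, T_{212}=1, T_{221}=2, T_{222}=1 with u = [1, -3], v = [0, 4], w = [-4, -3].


S = sum over i,j,k of T_{ijk} u_i v_j w_k. Expanding all 8 terms:
T_{111}*u_1*v_1*w_1 = -2*1*0*-4 = 0  (running total: 0)
T_{112}*u_1*v_1*w_2 = -2*1*0*-3 = 0  (running total: 0)
T_{121}*u_1*v_2*w_1 = -4*1*4*-4 = 64  (running total: 64)
T_{122}*u_1*v_2*w_2 = 4*1*4*-3 = -48  (running total: 16)
T_{211}*u_2*v_1*w_1 = 0*-3*0*-4 = 0  (running total: 16)
T_{212}*u_2*v_1*w_2 = 1*-3*0*-3 = 0  (running total: 16)
T_{221}*u_2*v_2*w_1 = 2*-3*4*-4 = 96  (running total: 112)
T_{222}*u_2*v_2*w_2 = 1*-3*4*-3 = 36  (running total: 148)
S = 148

148


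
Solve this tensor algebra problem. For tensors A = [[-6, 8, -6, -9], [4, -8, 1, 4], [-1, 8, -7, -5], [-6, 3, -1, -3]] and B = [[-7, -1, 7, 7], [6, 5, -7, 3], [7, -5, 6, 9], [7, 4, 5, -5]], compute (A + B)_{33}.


Tensor addition is component-wise: (A + B)_{ij} = A_{ij} + B_{ij}.
A_{33} = -7
B_{33} = 6
(A + B)_{33} = -7 + 6 = -1

-1


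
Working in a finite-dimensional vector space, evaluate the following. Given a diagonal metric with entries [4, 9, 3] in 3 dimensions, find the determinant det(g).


For a diagonal metric, the determinant is the product of diagonal entries.
Diagonal entries: 4, 9, 3
det(g) = 4 * 9 * 3 = 108

108


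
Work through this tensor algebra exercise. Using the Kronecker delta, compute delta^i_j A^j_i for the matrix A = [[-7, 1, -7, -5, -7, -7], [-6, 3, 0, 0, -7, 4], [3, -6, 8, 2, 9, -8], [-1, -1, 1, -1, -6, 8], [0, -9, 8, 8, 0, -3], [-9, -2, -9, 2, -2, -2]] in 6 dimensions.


The contraction (trace) of a rank-2 tensor is the sum of its diagonal elements.
Diagonal entries: A[1,1] = -7, A[2,2] = 3, A[3,3] = 8, A[4,4] = -1, A[5,5] = 0, A[6,6] = -2
Tr(A) = -7 + 3 + 8 + -1 + 0 + -2 = 1

1


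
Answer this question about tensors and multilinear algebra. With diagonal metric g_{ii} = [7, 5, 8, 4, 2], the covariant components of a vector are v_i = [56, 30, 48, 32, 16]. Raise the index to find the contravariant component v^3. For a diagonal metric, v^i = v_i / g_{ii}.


To raise an index with a diagonal metric: v^i = v_i / g_{ii}.
For index 3: v_3 = 48, g_{33} = 8
v^3 = 48 / 8 = 6

6


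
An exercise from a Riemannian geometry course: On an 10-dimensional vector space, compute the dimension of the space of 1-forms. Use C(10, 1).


The dimension of the space of p-forms on an n-dimensional space is C(n, p).
n = 10, p = 1
C(10, 1) = 10! / (1! * 9!) = 10

10


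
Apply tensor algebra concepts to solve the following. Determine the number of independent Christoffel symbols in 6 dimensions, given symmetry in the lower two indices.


Christoffel symbols Gamma^k_{ij} are symmetric in i,j, so there are d * d(d+1)/2 independent symbols.
d = 6
d(d+1)/2 = 6 * 7 / 2 = 21
Total = 6 * 21 = 126

126


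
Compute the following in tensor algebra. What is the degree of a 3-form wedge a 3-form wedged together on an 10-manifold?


The degree of a wedge product is the sum of the degrees of the individual forms.
Degrees: 3, 3
Total degree = 3 + 3 = 6

6


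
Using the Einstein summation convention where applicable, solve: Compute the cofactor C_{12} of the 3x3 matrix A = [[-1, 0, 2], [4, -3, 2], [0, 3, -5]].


To find cofactor C_{12}, delete row 1 and column 2.
The resulting 2x2 submatrix is: [[4, 2], [0, -5]]
Minor M_{12} = 4*-5 - 2*0
  = -20 - 0 = -20
Sign = (-1)^(1+2) = (-1)^3 = -1
Cofactor C_{12} = -1 * -20 = 20

20


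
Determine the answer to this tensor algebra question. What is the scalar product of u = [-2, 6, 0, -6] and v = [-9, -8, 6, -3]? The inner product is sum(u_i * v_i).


The inner product u . v = sum of u_i * v_i.
Term-by-term: -2 * -9, 6 * -8, 0 * 6, -6 * -3
Products: 18, -48, 0, 18
Sum = 18 + -48 + 0 + 18 = -12

-12


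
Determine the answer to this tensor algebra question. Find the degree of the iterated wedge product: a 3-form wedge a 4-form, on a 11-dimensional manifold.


The degree of a wedge product is the sum of the degrees of the individual forms.
Degrees: 3, 4
Total degree = 3 + 4 = 7

7


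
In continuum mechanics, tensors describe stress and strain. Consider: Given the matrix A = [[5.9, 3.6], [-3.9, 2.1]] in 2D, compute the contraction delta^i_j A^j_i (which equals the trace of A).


The contraction (trace) of a rank-2 tensor is the sum of its diagonal elements.
Diagonal entries: A[1,1] = 5.9, A[2,2] = 2.1
Tr(A) = 5.9 + 2.1 = 8

8


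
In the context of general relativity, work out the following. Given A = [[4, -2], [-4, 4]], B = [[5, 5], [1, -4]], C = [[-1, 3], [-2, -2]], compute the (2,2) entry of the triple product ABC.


(ABC)_{22} = sum_m (AB)_{2m} C_{m2}. First compute row 2 of AB.
(AB)_{21} = -4*5 + 4*1 = -16
(AB)_{22} = -4*5 + 4*-4 = -36
Now contract with column 2 of C:
(AB)_{21} * C_{12} = -16 * 3 = -48
(AB)_{22} * C_{22} = -36 * -2 = 72
(ABC)_{22} = -48 + 72 = 24

24


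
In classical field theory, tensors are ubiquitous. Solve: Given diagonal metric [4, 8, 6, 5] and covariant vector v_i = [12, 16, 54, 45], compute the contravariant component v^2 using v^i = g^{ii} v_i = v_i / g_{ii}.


To raise an index with a diagonal metric: v^i = v_i / g_{ii}.
For index 2: v_2 = 16, g_{22} = 8
v^2 = 16 / 8 = 2

2


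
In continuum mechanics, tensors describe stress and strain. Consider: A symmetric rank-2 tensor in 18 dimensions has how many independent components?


A symmetric rank-2 tensor in d dimensions has d(d+1)/2 independent components.
d = 18
d(d+1)/2 = 18 * 19 / 2 = 342 / 2 = 171

171


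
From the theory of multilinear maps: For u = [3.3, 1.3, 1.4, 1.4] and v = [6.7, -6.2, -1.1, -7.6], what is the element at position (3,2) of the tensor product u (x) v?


The outer product entry T_{ij} = u_i * v_j.
We need i=3, j=2.
u_3 = 1.4, v_2 = -6.2
T_{3,2} = 1.4 * -6.2 = -8.68

-8.68


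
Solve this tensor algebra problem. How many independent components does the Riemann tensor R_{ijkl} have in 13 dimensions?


The Riemann tensor in d dimensions has d^2(d^2 - 1)/12 independent components.
d = 13, so d^2 = 169
d^2 - 1 = 168
d^2(d^2 - 1) = 169 * 168 = 28392
Divide by 12: 28392 / 12 = 2366

2366


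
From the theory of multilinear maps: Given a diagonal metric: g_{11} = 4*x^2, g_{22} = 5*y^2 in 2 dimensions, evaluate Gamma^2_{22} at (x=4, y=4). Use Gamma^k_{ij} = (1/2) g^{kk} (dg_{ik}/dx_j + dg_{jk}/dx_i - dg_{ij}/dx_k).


For a diagonal metric, Gamma^k_{ij} = (1/2) g^{kk} (dg_{ik}/dx_j + dg_{jk}/dx_i - dg_{ij}/dx_k).
The metric is diagonal, so g_{ab} = 0 for a != b.
At the given point: g_{11} = 64, g_{22} = 80
g^{22} = 1/80
dg_{22}/dx_2 = dg_{22}/dx_2 = 40
dg_{22}/dx_2 = dg_{22}/dx_2 = 40
dg_{22}/dx_2 = dg_{22}/dx_2 = 40
Numerator = 40 + 40 - 40 = 40
Gamma^2_{22} = 40 / (2 * 80) = 1/4

1/4


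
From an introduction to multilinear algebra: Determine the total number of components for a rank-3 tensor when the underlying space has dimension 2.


The number of components of a rank-r tensor in d dimensions is d^r.
Here d = 2 and r = 3.
2^3 = 8

8


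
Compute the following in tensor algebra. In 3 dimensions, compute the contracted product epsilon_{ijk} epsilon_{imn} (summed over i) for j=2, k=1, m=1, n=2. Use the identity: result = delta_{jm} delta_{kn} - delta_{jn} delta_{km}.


Using the identity: epsilon_{ijk} epsilon_{imn} = delta_{jm} delta_{kn} - delta_{jn} delta_{km}.
delta_{21} = 0
delta_{12} = 0
delta_{22} = 1
delta_{11} = 1
Result = 0 * 0 - 1 * 1 = 0 - 1 = -1

-1


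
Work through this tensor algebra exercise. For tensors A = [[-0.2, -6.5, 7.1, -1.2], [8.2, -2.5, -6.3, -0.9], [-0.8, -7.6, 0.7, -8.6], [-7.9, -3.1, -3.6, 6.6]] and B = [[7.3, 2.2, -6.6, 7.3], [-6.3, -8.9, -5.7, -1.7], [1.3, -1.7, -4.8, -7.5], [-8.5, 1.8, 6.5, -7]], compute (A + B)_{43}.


Tensor addition is component-wise: (A + B)_{ij} = A_{ij} + B_{ij}.
A_{43} = -3.6
B_{43} = 6.5
(A + B)_{43} = -3.6 + 6.5 = 2.9

2.9


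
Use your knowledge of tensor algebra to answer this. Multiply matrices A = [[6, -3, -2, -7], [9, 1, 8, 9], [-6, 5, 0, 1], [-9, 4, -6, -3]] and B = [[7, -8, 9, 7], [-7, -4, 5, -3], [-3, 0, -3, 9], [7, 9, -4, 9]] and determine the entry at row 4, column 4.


(AB)_{ij} = sum_k A_{ik} B_{kj}.
For i=4, j=4:
A_{41} * B_{14} = -9 * 7 = -63
A_{42} * B_{24} = 4 * -3 = -12
A_{43} * B_{34} = -6 * 9 = -54
A_{44} * B_{44} = -3 * 9 = -27
Sum = -63 + -12 + -54 + -27 = -156

-156


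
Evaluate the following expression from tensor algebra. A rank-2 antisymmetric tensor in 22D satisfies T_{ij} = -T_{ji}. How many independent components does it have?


An antisymmetric rank-2 tensor satisfies A_{ij} = -A_{ji}, so diagonal entries are zero.
The independent components are the upper-triangular entries: C(n, 2) = n(n-1)/2.
n = 22
C(22, 2) = 22 * 21 / 2 = 462 / 2 = 231

231


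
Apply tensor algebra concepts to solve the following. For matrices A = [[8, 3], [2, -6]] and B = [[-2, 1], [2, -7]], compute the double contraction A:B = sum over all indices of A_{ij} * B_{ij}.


A:B = sum over all i,j of A_{ij} * B_{ij}.
Row 1: 8*-2=-16, 3*1=3 => row sum = -13
Row 2: 2*2=4, -6*-7=42 => row sum = 46
Total = -13 + 46 = 33

33


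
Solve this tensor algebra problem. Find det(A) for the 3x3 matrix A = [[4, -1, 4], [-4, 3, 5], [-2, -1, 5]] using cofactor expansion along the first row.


Expanding along the first row, det(A) = a11*M_11 - a12*M_12 + a13*M_13, where M_1j is the (1,j) minor.
Minor M_11 = 3*5 - 5*-1 = 20
Minor M_12 = -4*5 - 5*-2 = -10
Minor M_13 = -4*-1 - 3*-2 = 10
det = 4*(20) - -1*(-10) + 4*(10)
    = 80 - 10 + 40
    = 110

110


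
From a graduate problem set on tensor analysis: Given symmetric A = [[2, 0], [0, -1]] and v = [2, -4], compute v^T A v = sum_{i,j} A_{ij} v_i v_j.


First compute Av:
(Av)_1 = 2*2 + 0*-4 = 4
(Av)_2 = 0*2 + -1*-4 = 4
Av = [4, 4]
Then v^T (Av) = 2*4 + -4*4
= 8 + -16 = -8

-8


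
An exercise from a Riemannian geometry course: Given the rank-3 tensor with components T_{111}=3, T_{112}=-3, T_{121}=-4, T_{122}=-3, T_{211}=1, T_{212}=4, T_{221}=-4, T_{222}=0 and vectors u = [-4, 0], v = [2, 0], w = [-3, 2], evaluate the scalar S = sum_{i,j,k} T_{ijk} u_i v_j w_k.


S = sum over i,j,k of T_{ijk} u_i v_j w_k. Expanding all 8 terms:
T_{111}*u_1*v_1*w_1 = 3*-4*2*-3 = 72  (running total: 72)
T_{112}*u_1*v_1*w_2 = -3*-4*2*2 = 48  (running total: 120)
T_{121}*u_1*v_2*w_1 = -4*-4*0*-3 = 0  (running total: 120)
T_{122}*u_1*v_2*w_2 = -3*-4*0*2 = 0  (running total: 120)
T_{211}*u_2*v_1*w_1 = 1*0*2*-3 = 0  (running total: 120)
T_{212}*u_2*v_1*w_2 = 4*0*2*2 = 0  (running total: 120)
T_{221}*u_2*v_2*w_1 = -4*0*0*-3 = 0  (running total: 120)
T_{222}*u_2*v_2*w_2 = 0*0*0*2 = 0  (running total: 120)
S = 120

120
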